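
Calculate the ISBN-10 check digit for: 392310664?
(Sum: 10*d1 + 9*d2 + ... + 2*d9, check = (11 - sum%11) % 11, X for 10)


Weighted sum: 204
204 mod 11 = 6

Check digit: 5


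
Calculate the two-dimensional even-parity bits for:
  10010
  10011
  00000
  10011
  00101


Row parities: 01010
Column parities: 10111

Row P: 01010, Col P: 10111, Corner: 0


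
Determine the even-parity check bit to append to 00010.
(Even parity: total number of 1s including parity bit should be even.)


Number of 1s in data: 1
Parity bit: 1

1


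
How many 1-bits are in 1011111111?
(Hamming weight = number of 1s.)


Counting 1s in 1011111111

9


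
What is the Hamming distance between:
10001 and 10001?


XOR: 00000
Count of 1s: 0

0


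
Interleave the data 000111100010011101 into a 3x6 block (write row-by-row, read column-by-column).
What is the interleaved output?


Matrix:
  000111
  100010
  011101
Read columns: 010001001101110101

010001001101110101


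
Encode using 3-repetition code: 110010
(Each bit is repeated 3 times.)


Each bit -> 3 copies

111111000000111000


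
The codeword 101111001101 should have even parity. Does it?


Number of 1s: 8

Yes, parity is correct (8 ones)


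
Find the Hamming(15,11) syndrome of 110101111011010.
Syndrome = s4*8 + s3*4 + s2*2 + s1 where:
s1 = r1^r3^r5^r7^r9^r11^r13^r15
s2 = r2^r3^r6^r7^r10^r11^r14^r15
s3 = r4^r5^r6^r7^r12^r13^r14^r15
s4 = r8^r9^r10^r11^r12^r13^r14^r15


s1=0, s2=1, s3=1, s4=1

Syndrome = 14 (error at position 14)


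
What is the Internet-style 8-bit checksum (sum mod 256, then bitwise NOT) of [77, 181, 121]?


Sum = 379 mod 256 = 123
Complement = 132

132


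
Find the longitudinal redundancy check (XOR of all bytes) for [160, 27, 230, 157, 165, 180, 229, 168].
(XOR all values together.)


XOR chain: 160 ^ 27 ^ 230 ^ 157 ^ 165 ^ 180 ^ 229 ^ 168 = 156

156


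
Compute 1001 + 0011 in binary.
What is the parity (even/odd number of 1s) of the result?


1001 = 9
0011 = 3
Sum = 12 = 1100
1s count = 2

even parity (2 ones in 1100)


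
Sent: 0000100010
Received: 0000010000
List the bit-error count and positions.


XOR: 0000110010

3 error(s) at position(s): 4, 5, 8


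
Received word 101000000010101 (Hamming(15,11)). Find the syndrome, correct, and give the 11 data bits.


Syndrome = 11: error at position 11

Data: 10000000101 (corrected bit 11)


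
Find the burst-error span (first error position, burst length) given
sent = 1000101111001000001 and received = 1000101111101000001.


XOR: 0000000000100000000

Burst at position 10, length 1


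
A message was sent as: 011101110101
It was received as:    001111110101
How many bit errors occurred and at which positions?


XOR: 010010000000

2 error(s) at position(s): 1, 4


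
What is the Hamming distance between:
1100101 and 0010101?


XOR: 1110000
Count of 1s: 3

3


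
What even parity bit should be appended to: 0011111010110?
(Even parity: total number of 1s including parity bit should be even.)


Number of 1s in data: 8
Parity bit: 0

0


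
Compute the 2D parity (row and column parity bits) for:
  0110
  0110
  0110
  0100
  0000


Row parities: 00010
Column parities: 0010

Row P: 00010, Col P: 0010, Corner: 1


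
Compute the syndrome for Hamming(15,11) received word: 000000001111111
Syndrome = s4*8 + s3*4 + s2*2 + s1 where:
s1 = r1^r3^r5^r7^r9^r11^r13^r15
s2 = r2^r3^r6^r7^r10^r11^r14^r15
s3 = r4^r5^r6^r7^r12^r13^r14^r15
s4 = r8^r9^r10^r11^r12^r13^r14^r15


s1=0, s2=0, s3=0, s4=1

Syndrome = 8 (error at position 8)


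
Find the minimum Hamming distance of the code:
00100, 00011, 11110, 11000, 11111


Comparing all pairs, minimum distance: 1
Can detect 0 errors, correct 0 errors

1


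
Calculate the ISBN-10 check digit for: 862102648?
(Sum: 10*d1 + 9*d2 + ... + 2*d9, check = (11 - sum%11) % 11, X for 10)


Weighted sum: 219
219 mod 11 = 10

Check digit: 1


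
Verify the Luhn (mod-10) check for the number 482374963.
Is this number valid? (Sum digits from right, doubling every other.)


Luhn sum = 49
49 mod 10 = 9

Invalid (Luhn sum mod 10 = 9)


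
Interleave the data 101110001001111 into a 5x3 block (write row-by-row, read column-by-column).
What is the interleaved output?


Matrix:
  101
  110
  001
  001
  111
Read columns: 110010100110111

110010100110111


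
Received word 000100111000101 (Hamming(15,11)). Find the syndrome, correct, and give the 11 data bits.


Syndrome = 0: no error detected

Data: 00011000101 (no errors)


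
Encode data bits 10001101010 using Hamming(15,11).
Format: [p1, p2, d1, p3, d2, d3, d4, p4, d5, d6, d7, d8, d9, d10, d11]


Parity bits: p1=0, p2=1, p3=0, p4=0

011000001101010


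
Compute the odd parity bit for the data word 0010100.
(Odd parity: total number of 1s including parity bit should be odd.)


Number of 1s in data: 2
Parity bit: 1

1


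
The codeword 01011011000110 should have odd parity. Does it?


Number of 1s: 7

Yes, parity is correct (7 ones)


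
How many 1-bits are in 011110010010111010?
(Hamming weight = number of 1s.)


Counting 1s in 011110010010111010

10


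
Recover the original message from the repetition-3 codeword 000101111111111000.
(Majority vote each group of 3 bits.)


Groups: 000, 101, 111, 111, 111, 000
Majority votes: 011110

011110


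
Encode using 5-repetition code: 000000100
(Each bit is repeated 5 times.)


Each bit -> 5 copies

000000000000000000000000000000111110000000000


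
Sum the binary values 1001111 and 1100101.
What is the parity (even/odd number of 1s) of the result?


1001111 = 79
1100101 = 101
Sum = 180 = 10110100
1s count = 4

even parity (4 ones in 10110100)


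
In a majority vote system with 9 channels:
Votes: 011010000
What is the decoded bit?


Ones: 3 out of 9
Threshold: 5

0 (3/9 voted 1)


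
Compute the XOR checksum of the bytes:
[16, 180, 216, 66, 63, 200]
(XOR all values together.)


XOR chain: 16 ^ 180 ^ 216 ^ 66 ^ 63 ^ 200 = 201

201


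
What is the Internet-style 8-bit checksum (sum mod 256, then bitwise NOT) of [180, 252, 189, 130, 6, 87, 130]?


Sum = 974 mod 256 = 206
Complement = 49

49


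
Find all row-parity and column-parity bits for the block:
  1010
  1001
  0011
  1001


Row parities: 0000
Column parities: 1001

Row P: 0000, Col P: 1001, Corner: 0


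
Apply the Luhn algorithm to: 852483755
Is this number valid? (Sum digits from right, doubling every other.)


Luhn sum = 46
46 mod 10 = 6

Invalid (Luhn sum mod 10 = 6)


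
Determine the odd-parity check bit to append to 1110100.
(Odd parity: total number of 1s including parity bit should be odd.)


Number of 1s in data: 4
Parity bit: 1

1


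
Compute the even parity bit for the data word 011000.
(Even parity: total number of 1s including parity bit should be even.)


Number of 1s in data: 2
Parity bit: 0

0


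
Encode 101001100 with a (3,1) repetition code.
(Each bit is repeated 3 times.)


Each bit -> 3 copies

111000111000000111111000000


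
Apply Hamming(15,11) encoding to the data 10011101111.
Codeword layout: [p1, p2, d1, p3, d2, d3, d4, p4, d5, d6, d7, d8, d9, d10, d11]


Parity bits: p1=1, p2=1, p3=1, p4=0

111100101101111


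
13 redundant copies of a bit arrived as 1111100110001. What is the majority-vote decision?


Ones: 8 out of 13
Threshold: 7

1 (8/13 voted 1)


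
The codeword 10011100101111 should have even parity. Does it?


Number of 1s: 9

No, parity error (9 ones)


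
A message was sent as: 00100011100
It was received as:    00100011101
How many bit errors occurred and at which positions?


XOR: 00000000001

1 error(s) at position(s): 10


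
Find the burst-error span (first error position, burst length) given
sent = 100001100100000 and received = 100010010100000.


XOR: 000011110000000

Burst at position 4, length 4


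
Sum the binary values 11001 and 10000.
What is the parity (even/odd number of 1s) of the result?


11001 = 25
10000 = 16
Sum = 41 = 101001
1s count = 3

odd parity (3 ones in 101001)


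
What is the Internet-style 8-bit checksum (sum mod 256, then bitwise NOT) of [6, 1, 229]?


Sum = 236 mod 256 = 236
Complement = 19

19


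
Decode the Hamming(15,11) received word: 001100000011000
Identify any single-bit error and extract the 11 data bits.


Syndrome = 0: no error detected

Data: 10000011000 (no errors)


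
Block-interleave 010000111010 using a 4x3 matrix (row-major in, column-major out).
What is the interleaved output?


Matrix:
  010
  000
  111
  010
Read columns: 001010110010

001010110010


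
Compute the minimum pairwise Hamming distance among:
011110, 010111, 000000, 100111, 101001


Comparing all pairs, minimum distance: 2
Can detect 1 errors, correct 0 errors

2


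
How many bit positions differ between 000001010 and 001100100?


XOR: 001101110
Count of 1s: 5

5


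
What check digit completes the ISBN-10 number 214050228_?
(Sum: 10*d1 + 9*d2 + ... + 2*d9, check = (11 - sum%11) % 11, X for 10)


Weighted sum: 121
121 mod 11 = 0

Check digit: 0


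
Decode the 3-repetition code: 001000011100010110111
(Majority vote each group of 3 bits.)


Groups: 001, 000, 011, 100, 010, 110, 111
Majority votes: 0010011

0010011


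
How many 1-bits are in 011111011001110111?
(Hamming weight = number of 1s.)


Counting 1s in 011111011001110111

13


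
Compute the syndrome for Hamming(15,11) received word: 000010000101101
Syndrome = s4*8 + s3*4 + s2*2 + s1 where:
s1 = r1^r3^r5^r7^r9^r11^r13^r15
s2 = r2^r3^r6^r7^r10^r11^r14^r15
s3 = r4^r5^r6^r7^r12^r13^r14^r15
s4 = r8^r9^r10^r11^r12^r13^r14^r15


s1=1, s2=0, s3=0, s4=0

Syndrome = 1 (error at position 1)


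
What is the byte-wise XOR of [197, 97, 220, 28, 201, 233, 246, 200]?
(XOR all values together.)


XOR chain: 197 ^ 97 ^ 220 ^ 28 ^ 201 ^ 233 ^ 246 ^ 200 = 122

122


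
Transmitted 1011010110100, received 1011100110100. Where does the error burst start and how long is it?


XOR: 0000110000000

Burst at position 4, length 2


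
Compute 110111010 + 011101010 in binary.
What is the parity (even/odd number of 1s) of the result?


110111010 = 442
011101010 = 234
Sum = 676 = 1010100100
1s count = 4

even parity (4 ones in 1010100100)


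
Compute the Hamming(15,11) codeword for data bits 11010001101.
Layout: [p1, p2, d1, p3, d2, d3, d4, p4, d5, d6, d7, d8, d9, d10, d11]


Parity bits: p1=1, p2=1, p3=1, p4=1

111110110001101


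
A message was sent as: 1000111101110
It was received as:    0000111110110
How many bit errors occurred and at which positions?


XOR: 1000000011000

3 error(s) at position(s): 0, 8, 9


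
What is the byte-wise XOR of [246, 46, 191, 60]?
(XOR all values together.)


XOR chain: 246 ^ 46 ^ 191 ^ 60 = 91

91


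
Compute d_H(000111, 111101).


XOR: 111010
Count of 1s: 4

4


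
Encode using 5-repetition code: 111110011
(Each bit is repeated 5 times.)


Each bit -> 5 copies

111111111111111111111111100000000001111111111


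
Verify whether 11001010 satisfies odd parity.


Number of 1s: 4

No, parity error (4 ones)


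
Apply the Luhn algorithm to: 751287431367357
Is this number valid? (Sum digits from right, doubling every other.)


Luhn sum = 65
65 mod 10 = 5

Invalid (Luhn sum mod 10 = 5)


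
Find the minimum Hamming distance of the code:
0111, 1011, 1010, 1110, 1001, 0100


Comparing all pairs, minimum distance: 1
Can detect 0 errors, correct 0 errors

1


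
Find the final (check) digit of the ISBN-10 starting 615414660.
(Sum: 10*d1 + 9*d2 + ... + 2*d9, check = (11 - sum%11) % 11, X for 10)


Weighted sum: 205
205 mod 11 = 7

Check digit: 4


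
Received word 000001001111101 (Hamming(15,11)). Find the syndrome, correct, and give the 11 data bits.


Syndrome = 0: no error detected

Data: 00101111101 (no errors)


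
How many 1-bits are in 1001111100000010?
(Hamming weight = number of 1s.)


Counting 1s in 1001111100000010

7


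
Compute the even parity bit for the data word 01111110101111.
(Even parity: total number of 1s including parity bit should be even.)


Number of 1s in data: 11
Parity bit: 1

1


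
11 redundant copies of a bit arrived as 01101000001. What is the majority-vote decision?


Ones: 4 out of 11
Threshold: 6

0 (4/11 voted 1)


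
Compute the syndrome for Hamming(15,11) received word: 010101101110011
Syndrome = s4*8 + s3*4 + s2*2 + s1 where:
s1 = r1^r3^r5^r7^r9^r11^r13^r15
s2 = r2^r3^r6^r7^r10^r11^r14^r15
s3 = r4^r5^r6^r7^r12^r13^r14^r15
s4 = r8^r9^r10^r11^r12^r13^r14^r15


s1=0, s2=1, s3=1, s4=1

Syndrome = 14 (error at position 14)


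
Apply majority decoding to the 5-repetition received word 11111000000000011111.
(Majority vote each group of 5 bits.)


Groups: 11111, 00000, 00000, 11111
Majority votes: 1001

1001


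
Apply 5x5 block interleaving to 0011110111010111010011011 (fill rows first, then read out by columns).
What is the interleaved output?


Matrix:
  00111
  10111
  01011
  10100
  11011
Read columns: 0101100101110101110111101

0101100101110101110111101


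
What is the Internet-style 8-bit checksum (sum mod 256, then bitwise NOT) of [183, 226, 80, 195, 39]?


Sum = 723 mod 256 = 211
Complement = 44

44


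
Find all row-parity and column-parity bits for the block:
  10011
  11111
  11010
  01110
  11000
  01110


Row parities: 111101
Column parities: 01110

Row P: 111101, Col P: 01110, Corner: 1


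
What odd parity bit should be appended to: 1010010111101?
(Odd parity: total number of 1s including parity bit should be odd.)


Number of 1s in data: 8
Parity bit: 1

1


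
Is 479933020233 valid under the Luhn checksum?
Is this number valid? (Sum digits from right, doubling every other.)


Luhn sum = 55
55 mod 10 = 5

Invalid (Luhn sum mod 10 = 5)


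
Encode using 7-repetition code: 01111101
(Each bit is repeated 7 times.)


Each bit -> 7 copies

00000001111111111111111111111111111111111100000001111111


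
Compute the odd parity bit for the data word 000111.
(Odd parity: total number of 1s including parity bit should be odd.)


Number of 1s in data: 3
Parity bit: 0

0


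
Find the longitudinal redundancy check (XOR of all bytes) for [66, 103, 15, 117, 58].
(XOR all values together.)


XOR chain: 66 ^ 103 ^ 15 ^ 117 ^ 58 = 101

101


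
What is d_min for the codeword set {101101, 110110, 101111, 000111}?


Comparing all pairs, minimum distance: 1
Can detect 0 errors, correct 0 errors

1


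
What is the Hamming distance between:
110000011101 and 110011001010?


XOR: 000011010111
Count of 1s: 6

6


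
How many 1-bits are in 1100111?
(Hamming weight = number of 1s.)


Counting 1s in 1100111

5


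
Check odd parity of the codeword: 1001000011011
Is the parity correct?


Number of 1s: 6

No, parity error (6 ones)


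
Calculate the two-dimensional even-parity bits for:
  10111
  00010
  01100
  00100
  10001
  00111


Row parities: 010101
Column parities: 01011

Row P: 010101, Col P: 01011, Corner: 1


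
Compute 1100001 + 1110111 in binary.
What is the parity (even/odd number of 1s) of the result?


1100001 = 97
1110111 = 119
Sum = 216 = 11011000
1s count = 4

even parity (4 ones in 11011000)


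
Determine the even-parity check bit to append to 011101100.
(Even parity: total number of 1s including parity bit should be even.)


Number of 1s in data: 5
Parity bit: 1

1


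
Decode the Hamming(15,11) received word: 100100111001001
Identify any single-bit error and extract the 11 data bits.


Syndrome = 0: no error detected

Data: 00011001001 (no errors)


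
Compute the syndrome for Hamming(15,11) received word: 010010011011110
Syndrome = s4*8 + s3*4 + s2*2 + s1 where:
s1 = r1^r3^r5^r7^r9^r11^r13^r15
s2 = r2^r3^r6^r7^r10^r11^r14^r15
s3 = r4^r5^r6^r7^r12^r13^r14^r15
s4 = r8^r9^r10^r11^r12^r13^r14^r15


s1=0, s2=1, s3=0, s4=0

Syndrome = 2 (error at position 2)


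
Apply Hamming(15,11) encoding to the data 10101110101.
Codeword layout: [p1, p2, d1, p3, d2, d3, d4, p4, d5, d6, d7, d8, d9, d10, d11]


Parity bits: p1=1, p2=1, p3=1, p4=1

111101011110101


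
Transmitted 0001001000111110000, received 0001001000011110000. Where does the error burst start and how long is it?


XOR: 0000000000100000000

Burst at position 10, length 1


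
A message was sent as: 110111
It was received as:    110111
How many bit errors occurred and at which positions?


XOR: 000000

0 errors (received matches sent)


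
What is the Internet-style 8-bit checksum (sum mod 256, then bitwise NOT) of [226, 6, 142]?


Sum = 374 mod 256 = 118
Complement = 137

137


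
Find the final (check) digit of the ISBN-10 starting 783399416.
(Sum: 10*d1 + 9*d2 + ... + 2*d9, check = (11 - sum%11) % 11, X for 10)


Weighted sum: 317
317 mod 11 = 9

Check digit: 2


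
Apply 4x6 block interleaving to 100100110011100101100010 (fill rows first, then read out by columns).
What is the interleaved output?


Matrix:
  100100
  110011
  100101
  100010
Read columns: 111101000000101001010110

111101000000101001010110


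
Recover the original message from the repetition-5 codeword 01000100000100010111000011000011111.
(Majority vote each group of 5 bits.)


Groups: 01000, 10000, 01000, 10111, 00001, 10000, 11111
Majority votes: 0001001

0001001


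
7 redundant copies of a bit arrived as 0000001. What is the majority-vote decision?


Ones: 1 out of 7
Threshold: 4

0 (1/7 voted 1)


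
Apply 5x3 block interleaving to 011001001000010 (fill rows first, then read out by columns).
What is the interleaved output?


Matrix:
  011
  001
  001
  000
  010
Read columns: 000001000111100

000001000111100


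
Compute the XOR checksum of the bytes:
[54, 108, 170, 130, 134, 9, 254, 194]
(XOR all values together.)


XOR chain: 54 ^ 108 ^ 170 ^ 130 ^ 134 ^ 9 ^ 254 ^ 194 = 193

193


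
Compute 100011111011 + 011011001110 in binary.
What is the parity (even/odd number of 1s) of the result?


100011111011 = 2299
011011001110 = 1742
Sum = 4041 = 111111001001
1s count = 8

even parity (8 ones in 111111001001)


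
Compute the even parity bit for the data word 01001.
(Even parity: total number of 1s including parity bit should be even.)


Number of 1s in data: 2
Parity bit: 0

0


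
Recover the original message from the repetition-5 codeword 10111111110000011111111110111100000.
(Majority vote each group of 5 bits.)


Groups: 10111, 11111, 00000, 11111, 11111, 01111, 00000
Majority votes: 1101110

1101110


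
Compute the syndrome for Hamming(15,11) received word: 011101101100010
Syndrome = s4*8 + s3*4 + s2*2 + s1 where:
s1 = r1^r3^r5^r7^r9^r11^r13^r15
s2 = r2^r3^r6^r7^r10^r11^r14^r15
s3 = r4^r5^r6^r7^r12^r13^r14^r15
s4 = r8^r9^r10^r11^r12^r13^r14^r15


s1=1, s2=0, s3=0, s4=1

Syndrome = 9 (error at position 9)


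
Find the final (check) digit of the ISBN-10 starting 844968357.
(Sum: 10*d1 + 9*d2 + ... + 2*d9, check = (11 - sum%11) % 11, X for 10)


Weighted sum: 328
328 mod 11 = 9

Check digit: 2


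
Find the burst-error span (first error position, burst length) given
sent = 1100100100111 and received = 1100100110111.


XOR: 0000000010000

Burst at position 8, length 1


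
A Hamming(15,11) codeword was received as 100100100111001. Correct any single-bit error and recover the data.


Syndrome = 0: no error detected

Data: 00010111001 (no errors)


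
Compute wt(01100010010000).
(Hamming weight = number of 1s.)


Counting 1s in 01100010010000

4


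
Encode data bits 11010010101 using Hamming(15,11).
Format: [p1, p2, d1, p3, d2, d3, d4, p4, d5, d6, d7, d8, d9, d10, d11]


Parity bits: p1=0, p2=0, p3=0, p4=1

001010110010101


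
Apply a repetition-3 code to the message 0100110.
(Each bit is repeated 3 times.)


Each bit -> 3 copies

000111000000111111000


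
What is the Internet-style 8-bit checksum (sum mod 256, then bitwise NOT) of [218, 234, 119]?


Sum = 571 mod 256 = 59
Complement = 196

196


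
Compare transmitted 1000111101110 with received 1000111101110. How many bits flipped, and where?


XOR: 0000000000000

0 errors (received matches sent)


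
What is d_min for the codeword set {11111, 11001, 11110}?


Comparing all pairs, minimum distance: 1
Can detect 0 errors, correct 0 errors

1


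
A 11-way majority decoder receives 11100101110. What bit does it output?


Ones: 7 out of 11
Threshold: 6

1 (7/11 voted 1)


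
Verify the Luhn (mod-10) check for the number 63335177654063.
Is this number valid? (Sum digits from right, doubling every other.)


Luhn sum = 51
51 mod 10 = 1

Invalid (Luhn sum mod 10 = 1)


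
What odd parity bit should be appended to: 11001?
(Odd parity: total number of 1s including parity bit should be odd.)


Number of 1s in data: 3
Parity bit: 0

0


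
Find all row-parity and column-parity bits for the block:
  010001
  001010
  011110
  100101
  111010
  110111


Row parities: 000101
Column parities: 101101

Row P: 000101, Col P: 101101, Corner: 0


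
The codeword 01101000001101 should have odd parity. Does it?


Number of 1s: 6

No, parity error (6 ones)


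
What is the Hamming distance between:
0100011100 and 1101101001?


XOR: 1001110101
Count of 1s: 6

6


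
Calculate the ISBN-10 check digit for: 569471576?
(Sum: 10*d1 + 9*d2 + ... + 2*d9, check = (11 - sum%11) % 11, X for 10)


Weighted sum: 304
304 mod 11 = 7

Check digit: 4


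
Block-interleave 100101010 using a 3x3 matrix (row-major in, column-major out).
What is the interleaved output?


Matrix:
  100
  101
  010
Read columns: 110001010

110001010


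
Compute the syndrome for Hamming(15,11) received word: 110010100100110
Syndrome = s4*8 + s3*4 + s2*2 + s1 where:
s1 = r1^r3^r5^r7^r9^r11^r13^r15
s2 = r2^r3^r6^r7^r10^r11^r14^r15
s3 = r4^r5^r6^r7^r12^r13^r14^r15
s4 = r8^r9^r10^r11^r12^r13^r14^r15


s1=0, s2=0, s3=0, s4=1

Syndrome = 8 (error at position 8)


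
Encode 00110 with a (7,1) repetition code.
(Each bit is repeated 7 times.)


Each bit -> 7 copies

00000000000000111111111111110000000


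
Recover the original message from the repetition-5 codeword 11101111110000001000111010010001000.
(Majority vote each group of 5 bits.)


Groups: 11101, 11111, 00000, 01000, 11101, 00100, 01000
Majority votes: 1100100

1100100


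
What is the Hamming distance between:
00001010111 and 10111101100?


XOR: 10110111011
Count of 1s: 8

8


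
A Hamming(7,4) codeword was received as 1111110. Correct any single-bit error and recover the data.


Syndrome = 7: error at position 7

Data: 1111 (corrected bit 7)


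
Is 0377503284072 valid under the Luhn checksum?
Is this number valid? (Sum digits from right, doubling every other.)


Luhn sum = 53
53 mod 10 = 3

Invalid (Luhn sum mod 10 = 3)


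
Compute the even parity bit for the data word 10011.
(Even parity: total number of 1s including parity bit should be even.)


Number of 1s in data: 3
Parity bit: 1

1


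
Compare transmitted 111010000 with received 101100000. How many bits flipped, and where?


XOR: 010110000

3 error(s) at position(s): 1, 3, 4


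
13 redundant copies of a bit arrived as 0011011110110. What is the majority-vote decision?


Ones: 8 out of 13
Threshold: 7

1 (8/13 voted 1)


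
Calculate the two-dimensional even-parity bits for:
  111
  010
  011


Row parities: 110
Column parities: 110

Row P: 110, Col P: 110, Corner: 0


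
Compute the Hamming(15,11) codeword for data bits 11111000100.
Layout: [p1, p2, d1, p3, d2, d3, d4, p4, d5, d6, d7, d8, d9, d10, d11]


Parity bits: p1=1, p2=1, p3=0, p4=0

111011101000100


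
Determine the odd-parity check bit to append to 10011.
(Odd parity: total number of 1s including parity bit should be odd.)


Number of 1s in data: 3
Parity bit: 0

0


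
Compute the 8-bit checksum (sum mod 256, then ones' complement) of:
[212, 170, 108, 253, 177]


Sum = 920 mod 256 = 152
Complement = 103

103


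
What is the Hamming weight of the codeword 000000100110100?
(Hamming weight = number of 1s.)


Counting 1s in 000000100110100

4


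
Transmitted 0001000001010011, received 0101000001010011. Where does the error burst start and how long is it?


XOR: 0100000000000000

Burst at position 1, length 1


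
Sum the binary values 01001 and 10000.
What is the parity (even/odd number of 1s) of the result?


01001 = 9
10000 = 16
Sum = 25 = 11001
1s count = 3

odd parity (3 ones in 11001)


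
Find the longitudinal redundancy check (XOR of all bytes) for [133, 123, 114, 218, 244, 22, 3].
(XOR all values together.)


XOR chain: 133 ^ 123 ^ 114 ^ 218 ^ 244 ^ 22 ^ 3 = 183

183


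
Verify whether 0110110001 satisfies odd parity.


Number of 1s: 5

Yes, parity is correct (5 ones)


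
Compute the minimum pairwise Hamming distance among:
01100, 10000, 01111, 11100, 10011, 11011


Comparing all pairs, minimum distance: 1
Can detect 0 errors, correct 0 errors

1


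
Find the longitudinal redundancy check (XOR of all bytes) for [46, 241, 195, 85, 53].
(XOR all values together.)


XOR chain: 46 ^ 241 ^ 195 ^ 85 ^ 53 = 124

124


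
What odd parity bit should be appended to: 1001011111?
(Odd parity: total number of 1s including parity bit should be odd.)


Number of 1s in data: 7
Parity bit: 0

0


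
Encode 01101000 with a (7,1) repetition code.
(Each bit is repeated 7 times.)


Each bit -> 7 copies

00000001111111111111100000001111111000000000000000000000


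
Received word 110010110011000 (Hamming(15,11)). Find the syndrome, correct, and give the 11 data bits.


Syndrome = 14: error at position 14

Data: 01010011010 (corrected bit 14)


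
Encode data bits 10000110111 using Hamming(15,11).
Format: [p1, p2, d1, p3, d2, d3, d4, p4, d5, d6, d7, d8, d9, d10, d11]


Parity bits: p1=0, p2=1, p3=1, p4=1

011100010110111


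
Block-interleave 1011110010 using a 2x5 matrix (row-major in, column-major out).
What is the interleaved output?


Matrix:
  10111
  10010
Read columns: 1100101110

1100101110


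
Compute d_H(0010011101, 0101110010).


XOR: 0111101111
Count of 1s: 8

8


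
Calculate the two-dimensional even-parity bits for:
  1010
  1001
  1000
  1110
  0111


Row parities: 00111
Column parities: 0010

Row P: 00111, Col P: 0010, Corner: 1


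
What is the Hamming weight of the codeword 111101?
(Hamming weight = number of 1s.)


Counting 1s in 111101

5


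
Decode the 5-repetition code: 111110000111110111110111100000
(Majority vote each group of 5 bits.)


Groups: 11111, 00001, 11110, 11111, 01111, 00000
Majority votes: 101110

101110


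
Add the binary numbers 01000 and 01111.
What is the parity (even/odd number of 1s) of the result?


01000 = 8
01111 = 15
Sum = 23 = 10111
1s count = 4

even parity (4 ones in 10111)


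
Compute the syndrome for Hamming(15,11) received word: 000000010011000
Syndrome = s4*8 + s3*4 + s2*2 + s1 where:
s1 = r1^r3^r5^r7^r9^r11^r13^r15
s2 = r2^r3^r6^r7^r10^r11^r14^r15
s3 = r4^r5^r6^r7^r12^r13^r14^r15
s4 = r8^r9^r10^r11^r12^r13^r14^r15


s1=1, s2=1, s3=1, s4=1

Syndrome = 15 (error at position 15)


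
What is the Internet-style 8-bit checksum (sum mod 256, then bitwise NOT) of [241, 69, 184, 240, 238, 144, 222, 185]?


Sum = 1523 mod 256 = 243
Complement = 12

12


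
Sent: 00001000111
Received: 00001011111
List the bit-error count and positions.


XOR: 00000011000

2 error(s) at position(s): 6, 7


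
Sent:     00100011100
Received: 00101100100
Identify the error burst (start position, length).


XOR: 00001111000

Burst at position 4, length 4


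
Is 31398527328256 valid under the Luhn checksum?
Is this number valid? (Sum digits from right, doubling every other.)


Luhn sum = 69
69 mod 10 = 9

Invalid (Luhn sum mod 10 = 9)


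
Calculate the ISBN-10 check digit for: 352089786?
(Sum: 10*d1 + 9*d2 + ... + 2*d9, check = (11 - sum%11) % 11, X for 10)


Weighted sum: 248
248 mod 11 = 6

Check digit: 5


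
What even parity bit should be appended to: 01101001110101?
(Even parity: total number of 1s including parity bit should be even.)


Number of 1s in data: 8
Parity bit: 0

0


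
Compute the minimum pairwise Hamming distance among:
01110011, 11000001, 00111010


Comparing all pairs, minimum distance: 3
Can detect 2 errors, correct 1 errors

3


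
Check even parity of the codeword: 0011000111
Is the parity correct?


Number of 1s: 5

No, parity error (5 ones)


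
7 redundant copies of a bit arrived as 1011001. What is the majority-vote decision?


Ones: 4 out of 7
Threshold: 4

1 (4/7 voted 1)


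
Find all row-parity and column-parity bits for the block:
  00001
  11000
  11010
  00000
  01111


Row parities: 10100
Column parities: 01100

Row P: 10100, Col P: 01100, Corner: 0


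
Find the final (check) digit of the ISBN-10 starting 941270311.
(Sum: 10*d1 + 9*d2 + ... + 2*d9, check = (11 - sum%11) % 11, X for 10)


Weighted sum: 207
207 mod 11 = 9

Check digit: 2


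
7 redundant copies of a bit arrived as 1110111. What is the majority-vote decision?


Ones: 6 out of 7
Threshold: 4

1 (6/7 voted 1)


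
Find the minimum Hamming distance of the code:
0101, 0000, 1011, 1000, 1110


Comparing all pairs, minimum distance: 1
Can detect 0 errors, correct 0 errors

1


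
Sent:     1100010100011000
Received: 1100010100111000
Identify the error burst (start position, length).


XOR: 0000000000100000

Burst at position 10, length 1


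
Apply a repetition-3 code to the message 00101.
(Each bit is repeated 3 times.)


Each bit -> 3 copies

000000111000111


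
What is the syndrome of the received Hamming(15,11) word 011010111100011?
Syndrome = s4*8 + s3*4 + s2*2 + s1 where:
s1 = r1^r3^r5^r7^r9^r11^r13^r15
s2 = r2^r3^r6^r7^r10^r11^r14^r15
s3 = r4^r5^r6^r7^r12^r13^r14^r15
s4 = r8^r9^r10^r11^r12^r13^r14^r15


s1=1, s2=0, s3=0, s4=1

Syndrome = 9 (error at position 9)


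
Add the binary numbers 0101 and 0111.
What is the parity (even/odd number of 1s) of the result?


0101 = 5
0111 = 7
Sum = 12 = 1100
1s count = 2

even parity (2 ones in 1100)


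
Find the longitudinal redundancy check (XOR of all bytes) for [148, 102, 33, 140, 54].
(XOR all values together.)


XOR chain: 148 ^ 102 ^ 33 ^ 140 ^ 54 = 105

105


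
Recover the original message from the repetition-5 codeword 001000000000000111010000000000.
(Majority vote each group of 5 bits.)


Groups: 00100, 00000, 00000, 11101, 00000, 00000
Majority votes: 000100

000100


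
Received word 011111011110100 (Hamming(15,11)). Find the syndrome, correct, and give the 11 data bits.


Syndrome = 11: error at position 11

Data: 11101100100 (corrected bit 11)


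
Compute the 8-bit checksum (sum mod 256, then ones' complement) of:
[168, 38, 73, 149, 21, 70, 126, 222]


Sum = 867 mod 256 = 99
Complement = 156

156


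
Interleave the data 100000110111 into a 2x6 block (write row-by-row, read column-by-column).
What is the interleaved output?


Matrix:
  100000
  110111
Read columns: 110100010101

110100010101


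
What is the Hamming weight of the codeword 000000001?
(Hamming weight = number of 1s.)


Counting 1s in 000000001

1


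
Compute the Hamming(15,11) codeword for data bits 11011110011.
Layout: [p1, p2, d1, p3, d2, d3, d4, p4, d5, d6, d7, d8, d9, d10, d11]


Parity bits: p1=0, p2=0, p3=0, p4=1

001010111110011


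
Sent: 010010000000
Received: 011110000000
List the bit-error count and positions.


XOR: 001100000000

2 error(s) at position(s): 2, 3


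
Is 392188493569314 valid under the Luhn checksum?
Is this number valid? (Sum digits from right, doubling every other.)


Luhn sum = 72
72 mod 10 = 2

Invalid (Luhn sum mod 10 = 2)


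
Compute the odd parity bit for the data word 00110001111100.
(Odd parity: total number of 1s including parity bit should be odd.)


Number of 1s in data: 7
Parity bit: 0

0


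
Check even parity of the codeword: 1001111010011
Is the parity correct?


Number of 1s: 8

Yes, parity is correct (8 ones)


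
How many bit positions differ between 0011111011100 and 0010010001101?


XOR: 0001101010001
Count of 1s: 5

5


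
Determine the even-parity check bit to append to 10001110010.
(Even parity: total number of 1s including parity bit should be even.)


Number of 1s in data: 5
Parity bit: 1

1


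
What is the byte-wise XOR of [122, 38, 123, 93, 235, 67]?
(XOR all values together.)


XOR chain: 122 ^ 38 ^ 123 ^ 93 ^ 235 ^ 67 = 210

210


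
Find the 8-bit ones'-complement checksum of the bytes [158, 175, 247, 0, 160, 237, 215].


Sum = 1192 mod 256 = 168
Complement = 87

87


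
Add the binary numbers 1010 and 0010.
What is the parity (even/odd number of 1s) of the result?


1010 = 10
0010 = 2
Sum = 12 = 1100
1s count = 2

even parity (2 ones in 1100)


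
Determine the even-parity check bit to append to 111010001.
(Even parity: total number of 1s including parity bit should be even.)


Number of 1s in data: 5
Parity bit: 1

1


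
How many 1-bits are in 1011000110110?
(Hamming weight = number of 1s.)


Counting 1s in 1011000110110

7


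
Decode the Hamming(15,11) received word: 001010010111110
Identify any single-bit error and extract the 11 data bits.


Syndrome = 0: no error detected

Data: 11000111110 (no errors)


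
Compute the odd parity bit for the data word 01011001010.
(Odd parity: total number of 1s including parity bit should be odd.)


Number of 1s in data: 5
Parity bit: 0

0


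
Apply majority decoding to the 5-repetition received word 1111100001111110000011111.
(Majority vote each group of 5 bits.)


Groups: 11111, 00001, 11111, 00000, 11111
Majority votes: 10101

10101


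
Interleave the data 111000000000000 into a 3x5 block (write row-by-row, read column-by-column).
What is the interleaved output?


Matrix:
  11100
  00000
  00000
Read columns: 100100100000000

100100100000000


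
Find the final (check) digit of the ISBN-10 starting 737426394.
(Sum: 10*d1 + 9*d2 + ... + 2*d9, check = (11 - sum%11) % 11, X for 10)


Weighted sum: 270
270 mod 11 = 6

Check digit: 5


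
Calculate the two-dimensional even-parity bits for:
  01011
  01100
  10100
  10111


Row parities: 1000
Column parities: 00100

Row P: 1000, Col P: 00100, Corner: 1


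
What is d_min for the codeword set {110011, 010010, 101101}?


Comparing all pairs, minimum distance: 2
Can detect 1 errors, correct 0 errors

2


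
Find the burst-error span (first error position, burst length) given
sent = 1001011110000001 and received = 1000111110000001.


XOR: 0001100000000000

Burst at position 3, length 2


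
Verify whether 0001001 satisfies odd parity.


Number of 1s: 2

No, parity error (2 ones)


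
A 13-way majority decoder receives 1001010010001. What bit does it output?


Ones: 5 out of 13
Threshold: 7

0 (5/13 voted 1)


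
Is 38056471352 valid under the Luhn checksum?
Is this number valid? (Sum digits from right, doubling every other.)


Luhn sum = 40
40 mod 10 = 0

Valid (Luhn sum mod 10 = 0)


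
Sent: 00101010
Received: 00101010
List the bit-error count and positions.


XOR: 00000000

0 errors (received matches sent)


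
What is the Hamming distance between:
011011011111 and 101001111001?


XOR: 110010100110
Count of 1s: 6

6


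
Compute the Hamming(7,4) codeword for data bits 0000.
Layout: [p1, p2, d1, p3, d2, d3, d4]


Parity bits: p1=0, p2=0, p3=0

0000000


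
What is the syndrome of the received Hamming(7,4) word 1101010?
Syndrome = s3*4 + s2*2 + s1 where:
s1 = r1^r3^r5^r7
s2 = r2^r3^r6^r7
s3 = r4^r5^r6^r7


s1=1, s2=0, s3=0

Syndrome = 1 (error at position 1)


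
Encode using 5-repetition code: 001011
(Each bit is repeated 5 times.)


Each bit -> 5 copies

000000000011111000001111111111


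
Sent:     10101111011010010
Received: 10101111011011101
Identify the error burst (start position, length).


XOR: 00000000000001111

Burst at position 13, length 4


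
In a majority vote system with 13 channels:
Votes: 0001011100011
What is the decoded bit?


Ones: 6 out of 13
Threshold: 7

0 (6/13 voted 1)


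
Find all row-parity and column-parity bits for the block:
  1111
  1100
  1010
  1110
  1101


Row parities: 00011
Column parities: 1010

Row P: 00011, Col P: 1010, Corner: 0


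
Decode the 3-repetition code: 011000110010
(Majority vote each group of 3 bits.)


Groups: 011, 000, 110, 010
Majority votes: 1010

1010


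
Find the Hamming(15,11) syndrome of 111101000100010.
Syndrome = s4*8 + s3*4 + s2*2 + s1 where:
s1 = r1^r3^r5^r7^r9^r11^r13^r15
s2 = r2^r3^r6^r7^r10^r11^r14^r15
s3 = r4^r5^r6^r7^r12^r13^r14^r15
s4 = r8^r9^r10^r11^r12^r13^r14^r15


s1=0, s2=1, s3=1, s4=0

Syndrome = 6 (error at position 6)


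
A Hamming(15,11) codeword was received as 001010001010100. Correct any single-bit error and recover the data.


Syndrome = 9: error at position 9

Data: 11000010100 (corrected bit 9)


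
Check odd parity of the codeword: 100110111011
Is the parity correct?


Number of 1s: 8

No, parity error (8 ones)


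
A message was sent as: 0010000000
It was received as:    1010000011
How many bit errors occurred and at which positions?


XOR: 1000000011

3 error(s) at position(s): 0, 8, 9


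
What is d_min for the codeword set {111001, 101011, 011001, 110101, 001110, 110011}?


Comparing all pairs, minimum distance: 1
Can detect 0 errors, correct 0 errors

1


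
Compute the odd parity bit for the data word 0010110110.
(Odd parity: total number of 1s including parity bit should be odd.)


Number of 1s in data: 5
Parity bit: 0

0


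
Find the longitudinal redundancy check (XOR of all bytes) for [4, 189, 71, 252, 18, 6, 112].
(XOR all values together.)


XOR chain: 4 ^ 189 ^ 71 ^ 252 ^ 18 ^ 6 ^ 112 = 102

102


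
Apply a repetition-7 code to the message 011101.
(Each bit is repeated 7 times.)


Each bit -> 7 copies

000000011111111111111111111100000001111111


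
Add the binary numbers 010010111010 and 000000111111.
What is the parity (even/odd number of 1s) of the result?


010010111010 = 1210
000000111111 = 63
Sum = 1273 = 10011111001
1s count = 7

odd parity (7 ones in 10011111001)


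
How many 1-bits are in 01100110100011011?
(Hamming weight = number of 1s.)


Counting 1s in 01100110100011011

9


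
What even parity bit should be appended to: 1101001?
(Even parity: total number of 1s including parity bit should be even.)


Number of 1s in data: 4
Parity bit: 0

0


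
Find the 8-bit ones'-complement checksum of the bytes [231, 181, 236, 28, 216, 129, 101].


Sum = 1122 mod 256 = 98
Complement = 157

157


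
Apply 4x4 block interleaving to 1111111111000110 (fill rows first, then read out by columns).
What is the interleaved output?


Matrix:
  1111
  1111
  1100
  0110
Read columns: 1110111111011100

1110111111011100


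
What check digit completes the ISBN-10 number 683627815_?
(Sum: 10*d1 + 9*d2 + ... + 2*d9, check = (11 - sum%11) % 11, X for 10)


Weighted sum: 290
290 mod 11 = 4

Check digit: 7


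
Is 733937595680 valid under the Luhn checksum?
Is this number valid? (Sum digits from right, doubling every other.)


Luhn sum = 60
60 mod 10 = 0

Valid (Luhn sum mod 10 = 0)
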